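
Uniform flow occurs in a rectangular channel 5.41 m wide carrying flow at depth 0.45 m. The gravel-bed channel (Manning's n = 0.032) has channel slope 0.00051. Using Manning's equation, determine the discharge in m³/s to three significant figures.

A = b·y = 5.41 × 0.45 = 2.435 m²
P = b + 2y = 5.41 + 2×0.45 = 6.310 m
R = A/P = 2.435/6.310 = 0.3858 m
Q = (1/n)·A·R^(2/3)·S^(1/2) = (1/0.032) × 2.435 × 0.3858^(2/3) × 0.00051^(1/2) = 0.9105 m³/s

0.911 m³/s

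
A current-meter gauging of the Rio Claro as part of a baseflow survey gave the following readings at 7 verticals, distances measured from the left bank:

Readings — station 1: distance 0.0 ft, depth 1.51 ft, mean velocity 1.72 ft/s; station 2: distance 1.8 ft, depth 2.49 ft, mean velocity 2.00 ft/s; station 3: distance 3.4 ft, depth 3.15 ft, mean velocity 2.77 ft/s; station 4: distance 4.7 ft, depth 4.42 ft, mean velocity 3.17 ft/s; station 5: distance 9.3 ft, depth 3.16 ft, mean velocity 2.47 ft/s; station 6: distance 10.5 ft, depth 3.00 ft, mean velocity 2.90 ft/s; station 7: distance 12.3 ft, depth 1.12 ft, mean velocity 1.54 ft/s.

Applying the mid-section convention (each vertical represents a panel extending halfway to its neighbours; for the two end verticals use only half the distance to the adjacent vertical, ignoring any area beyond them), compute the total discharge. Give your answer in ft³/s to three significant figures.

102 ft³/s

w_1 = (1.8 − 0.0)/2 = 0.9 ft; q_1 = 1.72 × 1.51 × 0.9 = 2.337 ft³/s
w_2 = (3.4 − 0.0)/2 = 1.7 ft; q_2 = 2.00 × 2.49 × 1.7 = 8.466 ft³/s
w_3 = (4.7 − 1.8)/2 = 1.45 ft; q_3 = 2.77 × 3.15 × 1.45 = 12.65 ft³/s
w_4 = (9.3 − 3.4)/2 = 2.95 ft; q_4 = 3.17 × 4.42 × 2.95 = 41.33 ft³/s
w_5 = (10.5 − 4.7)/2 = 2.9 ft; q_5 = 2.47 × 3.16 × 2.9 = 22.64 ft³/s
w_6 = (12.3 − 9.3)/2 = 1.5 ft; q_6 = 2.90 × 3.00 × 1.5 = 13.05 ft³/s
w_7 = (12.3 − 10.5)/2 = 0.9 ft; q_7 = 1.54 × 1.12 × 0.9 = 1.552 ft³/s
Q = Σ qᵢ = 102.0 ft³/s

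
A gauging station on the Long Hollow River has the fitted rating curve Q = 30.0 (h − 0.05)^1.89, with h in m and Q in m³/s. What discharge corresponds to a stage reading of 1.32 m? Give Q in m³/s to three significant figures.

47.1 m³/s

Q = 30.0 × (1.32 − 0.05)^1.89 = 30.0 × 1.27^1.89 = 47.13 m³/s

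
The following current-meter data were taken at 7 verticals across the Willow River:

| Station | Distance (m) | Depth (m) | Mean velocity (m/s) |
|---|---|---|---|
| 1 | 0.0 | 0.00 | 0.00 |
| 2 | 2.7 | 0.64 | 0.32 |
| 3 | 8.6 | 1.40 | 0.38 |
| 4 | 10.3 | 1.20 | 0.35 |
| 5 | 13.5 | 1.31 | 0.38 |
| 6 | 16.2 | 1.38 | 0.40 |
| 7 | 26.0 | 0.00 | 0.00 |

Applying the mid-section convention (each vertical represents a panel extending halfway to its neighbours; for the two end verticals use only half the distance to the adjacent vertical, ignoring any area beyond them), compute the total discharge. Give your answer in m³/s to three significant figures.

w_2 = (8.6 − 0.0)/2 = 4.3 m; q_2 = 0.32 × 0.64 × 4.3 = 0.8806 m³/s
w_3 = (10.3 − 2.7)/2 = 3.8 m; q_3 = 0.38 × 1.40 × 3.8 = 2.022 m³/s
w_4 = (13.5 − 8.6)/2 = 2.45 m; q_4 = 0.35 × 1.20 × 2.45 = 1.029 m³/s
w_5 = (16.2 − 10.3)/2 = 2.95 m; q_5 = 0.38 × 1.31 × 2.95 = 1.469 m³/s
w_6 = (26.0 − 13.5)/2 = 6.25 m; q_6 = 0.40 × 1.38 × 6.25 = 3.450 m³/s
Stations 1, 7 contribute zero (depth or velocity is 0).
Q = Σ qᵢ = 8.850 m³/s

8.85 m³/s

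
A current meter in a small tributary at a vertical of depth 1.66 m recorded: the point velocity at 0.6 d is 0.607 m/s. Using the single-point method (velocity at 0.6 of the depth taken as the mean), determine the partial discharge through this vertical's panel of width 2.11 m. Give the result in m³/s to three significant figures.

2.13 m³/s

v̄ = v₀.₆ = 0.607 m/s
q = v̄ × d × w = 0.6070 × 1.66 × 2.11 = 2.126 m³/s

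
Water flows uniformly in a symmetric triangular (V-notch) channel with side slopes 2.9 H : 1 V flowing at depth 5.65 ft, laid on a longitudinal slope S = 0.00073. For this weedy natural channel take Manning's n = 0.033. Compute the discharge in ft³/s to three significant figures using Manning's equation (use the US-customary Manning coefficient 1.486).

217 ft³/s

A = z·y² = 2.9×5.65² = 92.58 ft²
P = 2y√(1+z²) = 2×5.65×√(1+2.9²) = 34.66 ft
R = A/P = 92.58/34.66 = 2.671 ft
Q = (1.486/n)·A·R^(2/3)·S^(1/2) = (1.486/0.033) × 92.58 × 2.671^(2/3) × 0.00073^(1/2) = 216.8 ft³/s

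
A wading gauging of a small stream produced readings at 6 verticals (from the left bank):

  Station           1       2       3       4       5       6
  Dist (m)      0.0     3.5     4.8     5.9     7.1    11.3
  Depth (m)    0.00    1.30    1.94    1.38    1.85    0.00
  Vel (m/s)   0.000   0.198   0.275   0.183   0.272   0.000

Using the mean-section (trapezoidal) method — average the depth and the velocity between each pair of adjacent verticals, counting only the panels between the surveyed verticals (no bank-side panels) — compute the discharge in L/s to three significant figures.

Panel 1-2: Δb = 3.5 m, d̄ = (0.00+1.30)/2 = 0.65, v̄ = (0.000+0.198)/2 = 0.099 → q = 3.5×0.65×0.099 = 0.2252 m³/s
Panel 2-3: Δb = 1.3 m, d̄ = (1.30+1.94)/2 = 1.62, v̄ = (0.198+0.275)/2 = 0.2365 → q = 1.3×1.62×0.2365 = 0.4981 m³/s
Panel 3-4: Δb = 1.1 m, d̄ = (1.94+1.38)/2 = 1.66, v̄ = (0.275+0.183)/2 = 0.229 → q = 1.1×1.66×0.229 = 0.4182 m³/s
Panel 4-5: Δb = 1.2 m, d̄ = (1.38+1.85)/2 = 1.615, v̄ = (0.183+0.272)/2 = 0.2275 → q = 1.2×1.615×0.2275 = 0.4409 m³/s
Panel 5-6: Δb = 4.2 m, d̄ = (1.85+0.00)/2 = 0.925, v̄ = (0.272+0.000)/2 = 0.136 → q = 4.2×0.925×0.136 = 0.5284 m³/s
Q = Σ q = 2.111 m³/s
= 2.111 × 1000 = 2111 L/s

2110 L/s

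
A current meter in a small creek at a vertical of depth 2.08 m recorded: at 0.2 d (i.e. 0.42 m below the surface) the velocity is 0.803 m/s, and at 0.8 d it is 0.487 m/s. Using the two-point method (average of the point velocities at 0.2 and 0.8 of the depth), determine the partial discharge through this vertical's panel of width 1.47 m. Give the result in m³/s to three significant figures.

v̄ = (0.803 + 0.487) / 2 = 0.6450 m/s
q = v̄ × d × w = 0.6450 × 2.08 × 1.47 = 1.972 m³/s

1.97 m³/s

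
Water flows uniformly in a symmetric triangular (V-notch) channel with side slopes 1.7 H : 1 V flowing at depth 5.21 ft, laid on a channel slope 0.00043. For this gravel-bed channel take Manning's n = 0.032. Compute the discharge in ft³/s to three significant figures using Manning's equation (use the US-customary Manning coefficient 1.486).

76.2 ft³/s

A = z·y² = 1.7×5.21² = 46.14 ft²
P = 2y√(1+z²) = 2×5.21×√(1+1.7²) = 20.55 ft
R = A/P = 46.14/20.55 = 2.245 ft
Q = (1.486/n)·A·R^(2/3)·S^(1/2) = (1.486/0.032) × 46.14 × 2.245^(2/3) × 0.00043^(1/2) = 76.19 ft³/s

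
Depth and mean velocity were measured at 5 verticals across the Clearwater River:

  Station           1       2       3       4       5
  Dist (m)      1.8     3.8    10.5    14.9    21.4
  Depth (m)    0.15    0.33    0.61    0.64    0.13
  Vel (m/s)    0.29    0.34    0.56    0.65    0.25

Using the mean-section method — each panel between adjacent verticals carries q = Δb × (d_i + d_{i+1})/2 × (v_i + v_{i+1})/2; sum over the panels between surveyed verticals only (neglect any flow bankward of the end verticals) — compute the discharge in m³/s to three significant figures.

4.36 m³/s

Panel 1-2: Δb = 2 m, d̄ = (0.15+0.33)/2 = 0.24, v̄ = (0.29+0.34)/2 = 0.315 → q = 2×0.24×0.315 = 0.1512 m³/s
Panel 2-3: Δb = 6.7 m, d̄ = (0.33+0.61)/2 = 0.47, v̄ = (0.34+0.56)/2 = 0.45 → q = 6.7×0.47×0.45 = 1.417 m³/s
Panel 3-4: Δb = 4.4 m, d̄ = (0.61+0.64)/2 = 0.625, v̄ = (0.56+0.65)/2 = 0.605 → q = 4.4×0.625×0.605 = 1.664 m³/s
Panel 4-5: Δb = 6.5 m, d̄ = (0.64+0.13)/2 = 0.385, v̄ = (0.65+0.25)/2 = 0.45 → q = 6.5×0.385×0.45 = 1.126 m³/s
Q = Σ q = 4.358 m³/s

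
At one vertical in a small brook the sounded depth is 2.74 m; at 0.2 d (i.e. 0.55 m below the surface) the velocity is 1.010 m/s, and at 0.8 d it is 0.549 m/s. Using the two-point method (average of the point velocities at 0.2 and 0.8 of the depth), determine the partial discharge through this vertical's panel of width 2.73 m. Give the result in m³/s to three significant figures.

5.83 m³/s

v̄ = (1.010 + 0.549) / 2 = 0.7795 m/s
q = v̄ × d × w = 0.7795 × 2.74 × 2.73 = 5.831 m³/s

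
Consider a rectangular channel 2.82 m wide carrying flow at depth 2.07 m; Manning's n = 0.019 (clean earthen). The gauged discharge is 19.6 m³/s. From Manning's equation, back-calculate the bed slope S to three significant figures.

0.00515

A = b·y = 2.82 × 2.07 = 5.837 m²
P = b + 2y = 2.82 + 2×2.07 = 6.960 m
R = A/P = 5.837/6.960 = 0.8387 m
S = (Q·n / (1·A·R^(2/3)))² = (19.6×0.019 / (1×5.837×0.8894))² = 0.005146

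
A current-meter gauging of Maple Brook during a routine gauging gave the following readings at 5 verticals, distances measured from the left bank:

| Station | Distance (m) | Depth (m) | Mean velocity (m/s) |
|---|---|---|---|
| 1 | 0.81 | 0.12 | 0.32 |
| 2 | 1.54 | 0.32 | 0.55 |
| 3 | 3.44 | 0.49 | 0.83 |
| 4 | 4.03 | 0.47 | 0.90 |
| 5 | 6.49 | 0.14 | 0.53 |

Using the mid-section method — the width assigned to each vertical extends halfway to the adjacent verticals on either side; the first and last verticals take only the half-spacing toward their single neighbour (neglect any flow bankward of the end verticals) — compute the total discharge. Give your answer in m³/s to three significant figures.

w_1 = (1.54 − 0.81)/2 = 0.365 m; q_1 = 0.32 × 0.12 × 0.365 = 0.01402 m³/s
w_2 = (3.44 − 0.81)/2 = 1.315 m; q_2 = 0.55 × 0.32 × 1.315 = 0.2314 m³/s
w_3 = (4.03 − 1.54)/2 = 1.245 m; q_3 = 0.83 × 0.49 × 1.245 = 0.5063 m³/s
w_4 = (6.49 − 3.44)/2 = 1.525 m; q_4 = 0.90 × 0.47 × 1.525 = 0.6451 m³/s
w_5 = (6.49 − 4.03)/2 = 1.23 m; q_5 = 0.53 × 0.14 × 1.23 = 0.09127 m³/s
Q = Σ qᵢ = 1.488 m³/s

1.49 m³/s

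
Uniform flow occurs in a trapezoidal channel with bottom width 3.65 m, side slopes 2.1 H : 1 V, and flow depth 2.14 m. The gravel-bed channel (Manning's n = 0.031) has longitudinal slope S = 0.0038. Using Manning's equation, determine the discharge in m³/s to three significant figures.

40.9 m³/s

A = (b + z·y)·y = (3.65 + 2.1×2.14)×2.14 = 17.43 m²
P = b + 2y√(1+z²) = 3.65 + 2×2.14×√(1+2.1²) = 13.61 m
R = A/P = 17.43/13.61 = 1.281 m
Q = (1/n)·A·R^(2/3)·S^(1/2) = (1/0.031) × 17.43 × 1.281^(2/3) × 0.0038^(1/2) = 40.88 m³/s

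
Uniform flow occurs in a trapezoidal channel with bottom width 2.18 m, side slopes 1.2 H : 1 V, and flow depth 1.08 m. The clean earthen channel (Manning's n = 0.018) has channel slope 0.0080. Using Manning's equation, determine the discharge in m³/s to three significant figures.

14.4 m³/s

A = (b + z·y)·y = (2.18 + 1.2×1.08)×1.08 = 3.754 m²
P = b + 2y√(1+z²) = 2.18 + 2×1.08×√(1+1.2²) = 5.554 m
R = A/P = 3.754/5.554 = 0.6759 m
Q = (1/n)·A·R^(2/3)·S^(1/2) = (1/0.018) × 3.754 × 0.6759^(2/3) × 0.0080^(1/2) = 14.37 m³/s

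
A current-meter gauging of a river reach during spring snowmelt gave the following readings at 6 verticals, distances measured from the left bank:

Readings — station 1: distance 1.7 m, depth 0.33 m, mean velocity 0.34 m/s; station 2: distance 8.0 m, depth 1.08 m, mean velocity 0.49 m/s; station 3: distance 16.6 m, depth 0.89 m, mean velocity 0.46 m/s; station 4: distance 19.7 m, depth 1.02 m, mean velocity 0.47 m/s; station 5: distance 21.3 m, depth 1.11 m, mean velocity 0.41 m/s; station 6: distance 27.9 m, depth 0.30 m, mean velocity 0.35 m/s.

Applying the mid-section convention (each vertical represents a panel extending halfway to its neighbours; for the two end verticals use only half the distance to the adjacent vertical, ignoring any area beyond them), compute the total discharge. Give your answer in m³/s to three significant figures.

w_1 = (8.0 − 1.7)/2 = 3.15 m; q_1 = 0.34 × 0.33 × 3.15 = 0.3534 m³/s
w_2 = (16.6 − 1.7)/2 = 7.45 m; q_2 = 0.49 × 1.08 × 7.45 = 3.943 m³/s
w_3 = (19.7 − 8.0)/2 = 5.85 m; q_3 = 0.46 × 0.89 × 5.85 = 2.395 m³/s
w_4 = (21.3 − 16.6)/2 = 2.35 m; q_4 = 0.47 × 1.02 × 2.35 = 1.127 m³/s
w_5 = (27.9 − 19.7)/2 = 4.1 m; q_5 = 0.41 × 1.11 × 4.1 = 1.866 m³/s
w_6 = (27.9 − 21.3)/2 = 3.3 m; q_6 = 0.35 × 0.30 × 3.3 = 0.3465 m³/s
Q = Σ qᵢ = 10.03 m³/s

10.0 m³/s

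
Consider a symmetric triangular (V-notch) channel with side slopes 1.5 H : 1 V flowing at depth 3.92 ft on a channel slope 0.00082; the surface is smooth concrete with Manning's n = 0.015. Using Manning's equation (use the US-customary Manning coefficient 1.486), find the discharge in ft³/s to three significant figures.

90.6 ft³/s

A = z·y² = 1.5×3.92² = 23.05 ft²
P = 2y√(1+z²) = 2×3.92×√(1+1.5²) = 14.13 ft
R = A/P = 23.05/14.13 = 1.631 ft
Q = (1.486/n)·A·R^(2/3)·S^(1/2) = (1.486/0.015) × 23.05 × 1.631^(2/3) × 0.00082^(1/2) = 90.59 ft³/s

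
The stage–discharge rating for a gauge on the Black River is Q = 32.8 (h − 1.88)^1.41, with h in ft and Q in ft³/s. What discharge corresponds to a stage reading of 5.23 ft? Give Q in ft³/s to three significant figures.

180 ft³/s

Q = 32.8 × (5.23 − 1.88)^1.41 = 32.8 × 3.35^1.41 = 180.4 ft³/s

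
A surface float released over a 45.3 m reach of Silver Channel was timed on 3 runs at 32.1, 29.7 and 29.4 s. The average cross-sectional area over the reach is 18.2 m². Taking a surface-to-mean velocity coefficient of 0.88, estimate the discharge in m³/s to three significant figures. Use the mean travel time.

t̄ = (32.1 + 29.7 + 29.4) / 3 = 30.4 s
v_surface = L / t̄ = 45.3 / 30.4 = 1.490 m/s
v_mean = 0.88 × 1.490 = 1.311 m/s
Q = A × v_mean = 18.2 × 1.311 = 23.87 m³/s

23.9 m³/s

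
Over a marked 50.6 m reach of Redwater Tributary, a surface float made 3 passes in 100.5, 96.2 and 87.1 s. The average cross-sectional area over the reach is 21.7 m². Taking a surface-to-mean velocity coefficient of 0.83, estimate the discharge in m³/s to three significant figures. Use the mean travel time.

9.63 m³/s

t̄ = (100.5 + 96.2 + 87.1) / 3 = 94.6 s
v_surface = L / t̄ = 50.6 / 94.6 = 0.5349 m/s
v_mean = 0.83 × 0.5349 = 0.4440 m/s
Q = A × v_mean = 21.7 × 0.4440 = 9.634 m³/s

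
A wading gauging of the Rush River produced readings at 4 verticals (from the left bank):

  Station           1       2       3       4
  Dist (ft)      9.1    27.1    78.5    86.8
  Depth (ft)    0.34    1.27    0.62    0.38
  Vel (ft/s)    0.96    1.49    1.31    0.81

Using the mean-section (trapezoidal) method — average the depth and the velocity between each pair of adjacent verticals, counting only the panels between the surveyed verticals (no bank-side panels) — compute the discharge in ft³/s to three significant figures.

90.2 ft³/s

Panel 1-2: Δb = 18 ft, d̄ = (0.34+1.27)/2 = 0.805, v̄ = (0.96+1.49)/2 = 1.225 → q = 18×0.805×1.225 = 17.75 ft³/s
Panel 2-3: Δb = 51.4 ft, d̄ = (1.27+0.62)/2 = 0.945, v̄ = (1.49+1.31)/2 = 1.4 → q = 51.4×0.945×1.4 = 68.00 ft³/s
Panel 3-4: Δb = 8.3 ft, d̄ = (0.62+0.38)/2 = 0.5, v̄ = (1.31+0.81)/2 = 1.06 → q = 8.3×0.5×1.06 = 4.399 ft³/s
Q = Σ q = 90.15 ft³/s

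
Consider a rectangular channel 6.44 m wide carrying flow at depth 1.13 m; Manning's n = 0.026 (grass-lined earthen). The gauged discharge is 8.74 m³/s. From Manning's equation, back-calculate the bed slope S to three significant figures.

A = b·y = 6.44 × 1.13 = 7.277 m²
P = b + 2y = 6.44 + 2×1.13 = 8.700 m
R = A/P = 7.277/8.700 = 0.8365 m
S = (Q·n / (1·A·R^(2/3)))² = (8.74×0.026 / (1×7.277×0.8878))² = 0.001237

0.00124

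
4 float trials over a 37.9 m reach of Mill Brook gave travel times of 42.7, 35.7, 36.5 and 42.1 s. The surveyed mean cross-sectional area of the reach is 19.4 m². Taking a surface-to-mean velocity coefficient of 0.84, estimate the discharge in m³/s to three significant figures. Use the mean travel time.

t̄ = (42.7 + 35.7 + 36.5 + 42.1) / 4 = 39.25 s
v_surface = L / t̄ = 37.9 / 39.25 = 0.9656 m/s
v_mean = 0.84 × 0.9656 = 0.8111 m/s
Q = A × v_mean = 19.4 × 0.8111 = 15.74 m³/s

15.7 m³/s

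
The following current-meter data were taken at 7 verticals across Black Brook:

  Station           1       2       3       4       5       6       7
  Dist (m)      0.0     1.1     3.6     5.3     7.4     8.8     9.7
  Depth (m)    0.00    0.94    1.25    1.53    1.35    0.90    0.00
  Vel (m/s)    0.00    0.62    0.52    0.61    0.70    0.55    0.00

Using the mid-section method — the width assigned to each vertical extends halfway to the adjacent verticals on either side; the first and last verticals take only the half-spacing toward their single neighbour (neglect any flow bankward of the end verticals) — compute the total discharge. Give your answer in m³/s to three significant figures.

w_2 = (3.6 − 0.0)/2 = 1.8 m; q_2 = 0.62 × 0.94 × 1.8 = 1.049 m³/s
w_3 = (5.3 − 1.1)/2 = 2.1 m; q_3 = 0.52 × 1.25 × 2.1 = 1.365 m³/s
w_4 = (7.4 − 3.6)/2 = 1.9 m; q_4 = 0.61 × 1.53 × 1.9 = 1.773 m³/s
w_5 = (8.8 − 5.3)/2 = 1.75 m; q_5 = 0.70 × 1.35 × 1.75 = 1.654 m³/s
w_6 = (9.7 − 7.4)/2 = 1.15 m; q_6 = 0.55 × 0.90 × 1.15 = 0.5693 m³/s
Stations 1, 7 contribute zero (depth or velocity is 0).
Q = Σ qᵢ = 6.410 m³/s

6.41 m³/s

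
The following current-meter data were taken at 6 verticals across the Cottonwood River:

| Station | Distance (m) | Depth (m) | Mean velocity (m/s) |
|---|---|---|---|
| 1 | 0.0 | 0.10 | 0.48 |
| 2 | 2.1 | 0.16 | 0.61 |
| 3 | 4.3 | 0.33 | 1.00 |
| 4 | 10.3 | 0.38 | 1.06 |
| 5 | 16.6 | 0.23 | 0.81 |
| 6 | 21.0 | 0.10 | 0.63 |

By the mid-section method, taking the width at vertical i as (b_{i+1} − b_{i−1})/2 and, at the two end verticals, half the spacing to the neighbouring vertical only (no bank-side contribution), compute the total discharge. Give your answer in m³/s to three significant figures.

w_1 = (2.1 − 0.0)/2 = 1.05 m; q_1 = 0.48 × 0.10 × 1.05 = 0.05040 m³/s
w_2 = (4.3 − 0.0)/2 = 2.15 m; q_2 = 0.61 × 0.16 × 2.15 = 0.2098 m³/s
w_3 = (10.3 − 2.1)/2 = 4.1 m; q_3 = 1.00 × 0.33 × 4.1 = 1.353 m³/s
w_4 = (16.6 − 4.3)/2 = 6.15 m; q_4 = 1.06 × 0.38 × 6.15 = 2.477 m³/s
w_5 = (21.0 − 10.3)/2 = 5.35 m; q_5 = 0.81 × 0.23 × 5.35 = 0.9967 m³/s
w_6 = (21.0 − 16.6)/2 = 2.2 m; q_6 = 0.63 × 0.10 × 2.2 = 0.1386 m³/s
Q = Σ qᵢ = 5.226 m³/s

5.23 m³/s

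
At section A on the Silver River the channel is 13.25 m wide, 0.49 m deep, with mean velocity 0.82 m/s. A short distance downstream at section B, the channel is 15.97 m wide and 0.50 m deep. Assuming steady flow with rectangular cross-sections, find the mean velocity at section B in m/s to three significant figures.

Q = A₁V₁ = (13.25×0.49) × 0.82 = 5.324 m³/s
A₂ = 15.97 × 0.50 = 7.985 m²
V₂ = Q/A₂ = 5.324/7.985 = 0.6667 m/s

0.667 m/s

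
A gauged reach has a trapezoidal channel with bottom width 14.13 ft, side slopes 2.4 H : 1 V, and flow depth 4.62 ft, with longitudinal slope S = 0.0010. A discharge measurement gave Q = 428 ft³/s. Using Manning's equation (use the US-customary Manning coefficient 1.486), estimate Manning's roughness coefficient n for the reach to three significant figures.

0.0269

A = (b + z·y)·y = (14.13 + 2.4×4.62)×4.62 = 116.5 ft²
P = b + 2y√(1+z²) = 14.13 + 2×4.62×√(1+2.4²) = 38.15 ft
R = A/P = 116.5/38.15 = 3.054 ft
n = (1.486/Q)·A·R^(2/3)·S^(1/2) = (1.486/428) × 116.5 × 2.105 × 0.03162 = 0.02692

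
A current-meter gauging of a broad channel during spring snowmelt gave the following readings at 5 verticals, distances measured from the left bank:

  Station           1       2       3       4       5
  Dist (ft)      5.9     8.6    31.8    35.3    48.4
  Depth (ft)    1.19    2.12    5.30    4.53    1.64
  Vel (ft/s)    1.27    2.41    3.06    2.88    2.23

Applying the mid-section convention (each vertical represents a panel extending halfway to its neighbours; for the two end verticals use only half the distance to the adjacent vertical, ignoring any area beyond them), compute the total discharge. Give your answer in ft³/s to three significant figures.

417 ft³/s

w_1 = (8.6 − 5.9)/2 = 1.35 ft; q_1 = 1.27 × 1.19 × 1.35 = 2.040 ft³/s
w_2 = (31.8 − 5.9)/2 = 12.95 ft; q_2 = 2.41 × 2.12 × 12.95 = 66.16 ft³/s
w_3 = (35.3 − 8.6)/2 = 13.35 ft; q_3 = 3.06 × 5.30 × 13.35 = 216.5 ft³/s
w_4 = (48.4 − 31.8)/2 = 8.3 ft; q_4 = 2.88 × 4.53 × 8.3 = 108.3 ft³/s
w_5 = (48.4 − 35.3)/2 = 6.55 ft; q_5 = 2.23 × 1.64 × 6.55 = 23.95 ft³/s
Q = Σ qᵢ = 417.0 ft³/s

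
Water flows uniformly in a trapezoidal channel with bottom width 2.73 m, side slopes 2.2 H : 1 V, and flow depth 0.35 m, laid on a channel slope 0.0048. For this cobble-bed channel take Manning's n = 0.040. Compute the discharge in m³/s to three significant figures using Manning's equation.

A = (b + z·y)·y = (2.73 + 2.2×0.35)×0.35 = 1.225 m²
P = b + 2y√(1+z²) = 2.73 + 2×0.35×√(1+2.2²) = 4.422 m
R = A/P = 1.225/4.422 = 0.2770 m
Q = (1/n)·A·R^(2/3)·S^(1/2) = (1/0.040) × 1.225 × 0.2770^(2/3) × 0.0048^(1/2) = 0.9017 m³/s

0.902 m³/s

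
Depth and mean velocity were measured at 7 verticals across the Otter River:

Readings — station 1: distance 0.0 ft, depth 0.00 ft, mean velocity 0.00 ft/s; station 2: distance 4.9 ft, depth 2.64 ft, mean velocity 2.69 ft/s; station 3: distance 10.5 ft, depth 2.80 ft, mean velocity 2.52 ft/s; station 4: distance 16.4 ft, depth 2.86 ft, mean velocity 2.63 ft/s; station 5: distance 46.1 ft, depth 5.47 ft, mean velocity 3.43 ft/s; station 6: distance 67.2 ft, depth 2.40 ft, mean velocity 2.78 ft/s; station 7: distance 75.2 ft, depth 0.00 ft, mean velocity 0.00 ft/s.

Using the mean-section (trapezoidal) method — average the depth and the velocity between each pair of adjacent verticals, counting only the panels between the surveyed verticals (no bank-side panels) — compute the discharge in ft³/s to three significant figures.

737 ft³/s

Panel 1-2: Δb = 4.9 ft, d̄ = (0.00+2.64)/2 = 1.32, v̄ = (0.00+2.69)/2 = 1.345 → q = 4.9×1.32×1.345 = 8.699 ft³/s
Panel 2-3: Δb = 5.6 ft, d̄ = (2.64+2.80)/2 = 2.72, v̄ = (2.69+2.52)/2 = 2.605 → q = 5.6×2.72×2.605 = 39.68 ft³/s
Panel 3-4: Δb = 5.9 ft, d̄ = (2.80+2.86)/2 = 2.83, v̄ = (2.52+2.63)/2 = 2.575 → q = 5.9×2.83×2.575 = 42.99 ft³/s
Panel 4-5: Δb = 29.7 ft, d̄ = (2.86+5.47)/2 = 4.165, v̄ = (2.63+3.43)/2 = 3.03 → q = 29.7×4.165×3.03 = 374.8 ft³/s
Panel 5-6: Δb = 21.1 ft, d̄ = (5.47+2.40)/2 = 3.935, v̄ = (3.43+2.78)/2 = 3.105 → q = 21.1×3.935×3.105 = 257.8 ft³/s
Panel 6-7: Δb = 8 ft, d̄ = (2.40+0.00)/2 = 1.2, v̄ = (2.78+0.00)/2 = 1.39 → q = 8×1.2×1.39 = 13.34 ft³/s
Q = Σ q = 737.3 ft³/s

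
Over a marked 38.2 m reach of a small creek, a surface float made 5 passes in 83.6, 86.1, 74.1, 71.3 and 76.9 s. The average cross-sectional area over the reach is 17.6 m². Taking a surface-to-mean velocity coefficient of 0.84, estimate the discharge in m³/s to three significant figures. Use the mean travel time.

7.20 m³/s

t̄ = (83.6 + 86.1 + 74.1 + 71.3 + 76.9) / 5 = 78.4 s
v_surface = L / t̄ = 38.2 / 78.4 = 0.4872 m/s
v_mean = 0.84 × 0.4872 = 0.4093 m/s
Q = A × v_mean = 17.6 × 0.4093 = 7.203 m³/s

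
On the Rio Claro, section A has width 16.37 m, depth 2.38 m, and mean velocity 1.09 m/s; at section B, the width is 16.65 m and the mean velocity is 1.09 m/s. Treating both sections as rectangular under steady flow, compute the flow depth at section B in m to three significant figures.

Q = A₁V₁ = (16.37×2.38) × 1.09 = 42.47 m³/s
d₂ = Q/(b₂ V₂) = 42.47/(16.65×1.09) = 2.340 m

2.34 m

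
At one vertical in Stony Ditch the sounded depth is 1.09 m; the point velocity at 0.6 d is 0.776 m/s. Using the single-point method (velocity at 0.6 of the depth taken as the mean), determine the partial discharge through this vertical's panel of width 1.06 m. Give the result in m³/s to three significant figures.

0.897 m³/s

v̄ = v₀.₆ = 0.776 m/s
q = v̄ × d × w = 0.7760 × 1.09 × 1.06 = 0.8966 m³/s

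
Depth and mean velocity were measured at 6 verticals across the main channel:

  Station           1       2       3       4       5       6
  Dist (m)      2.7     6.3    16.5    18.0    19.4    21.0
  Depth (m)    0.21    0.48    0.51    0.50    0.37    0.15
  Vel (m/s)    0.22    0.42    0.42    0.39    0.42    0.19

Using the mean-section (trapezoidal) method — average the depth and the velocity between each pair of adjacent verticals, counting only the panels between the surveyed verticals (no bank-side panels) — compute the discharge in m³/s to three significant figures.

Panel 1-2: Δb = 3.6 m, d̄ = (0.21+0.48)/2 = 0.345, v̄ = (0.22+0.42)/2 = 0.32 → q = 3.6×0.345×0.32 = 0.3974 m³/s
Panel 2-3: Δb = 10.2 m, d̄ = (0.48+0.51)/2 = 0.495, v̄ = (0.42+0.42)/2 = 0.42 → q = 10.2×0.495×0.42 = 2.121 m³/s
Panel 3-4: Δb = 1.5 m, d̄ = (0.51+0.50)/2 = 0.505, v̄ = (0.42+0.39)/2 = 0.405 → q = 1.5×0.505×0.405 = 0.3068 m³/s
Panel 4-5: Δb = 1.4 m, d̄ = (0.50+0.37)/2 = 0.435, v̄ = (0.39+0.42)/2 = 0.405 → q = 1.4×0.435×0.405 = 0.2466 m³/s
Panel 5-6: Δb = 1.6 m, d̄ = (0.37+0.15)/2 = 0.26, v̄ = (0.42+0.19)/2 = 0.305 → q = 1.6×0.26×0.305 = 0.1269 m³/s
Q = Σ q = 3.198 m³/s

3.20 m³/s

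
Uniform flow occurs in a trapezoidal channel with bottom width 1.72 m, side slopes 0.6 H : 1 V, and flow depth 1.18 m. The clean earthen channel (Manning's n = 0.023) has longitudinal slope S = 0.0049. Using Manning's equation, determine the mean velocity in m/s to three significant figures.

2.26 m/s

A = (b + z·y)·y = (1.72 + 0.6×1.18)×1.18 = 2.865 m²
P = b + 2y√(1+z²) = 1.72 + 2×1.18×√(1+0.6²) = 4.472 m
R = A/P = 2.865/4.472 = 0.6406 m
Q = (1/n)·A·R^(2/3)·S^(1/2) = (1/0.023) × 2.865 × 0.6406^(2/3) × 0.0049^(1/2) = 6.480 m³/s
V = Q/A = 6.480/2.865 = 2.262 m/s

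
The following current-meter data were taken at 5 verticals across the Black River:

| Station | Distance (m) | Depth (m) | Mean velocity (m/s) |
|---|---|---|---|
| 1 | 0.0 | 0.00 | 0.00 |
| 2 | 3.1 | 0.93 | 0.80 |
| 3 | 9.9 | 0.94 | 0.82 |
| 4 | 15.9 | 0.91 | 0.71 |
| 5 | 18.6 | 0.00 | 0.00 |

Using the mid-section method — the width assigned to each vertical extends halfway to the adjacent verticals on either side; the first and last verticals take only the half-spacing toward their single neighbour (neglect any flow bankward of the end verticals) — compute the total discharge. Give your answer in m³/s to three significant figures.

11.4 m³/s

w_2 = (9.9 − 0.0)/2 = 4.95 m; q_2 = 0.80 × 0.93 × 4.95 = 3.683 m³/s
w_3 = (15.9 − 3.1)/2 = 6.4 m; q_3 = 0.82 × 0.94 × 6.4 = 4.933 m³/s
w_4 = (18.6 − 9.9)/2 = 4.35 m; q_4 = 0.71 × 0.91 × 4.35 = 2.811 m³/s
Stations 1, 5 contribute zero (depth or velocity is 0).
Q = Σ qᵢ = 11.43 m³/s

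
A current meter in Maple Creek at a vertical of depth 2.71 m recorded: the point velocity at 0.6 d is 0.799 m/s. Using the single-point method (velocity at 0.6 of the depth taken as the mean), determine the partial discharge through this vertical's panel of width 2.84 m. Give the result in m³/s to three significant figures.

v̄ = v₀.₆ = 0.799 m/s
q = v̄ × d × w = 0.7990 × 2.71 × 2.84 = 6.149 m³/s

6.15 m³/s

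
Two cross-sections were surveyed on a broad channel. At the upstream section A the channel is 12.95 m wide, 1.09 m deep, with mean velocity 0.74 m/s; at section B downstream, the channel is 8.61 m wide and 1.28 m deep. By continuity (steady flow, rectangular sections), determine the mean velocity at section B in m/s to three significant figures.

0.948 m/s

Q = A₁V₁ = (12.95×1.09) × 0.74 = 10.45 m³/s
A₂ = 8.61 × 1.28 = 11.02 m²
V₂ = Q/A₂ = 10.45/11.02 = 0.9478 m/s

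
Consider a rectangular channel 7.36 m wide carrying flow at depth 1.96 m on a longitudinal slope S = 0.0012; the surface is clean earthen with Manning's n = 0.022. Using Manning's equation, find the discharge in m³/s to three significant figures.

A = b·y = 7.36 × 1.96 = 14.43 m²
P = b + 2y = 7.36 + 2×1.96 = 11.28 m
R = A/P = 14.43/11.28 = 1.279 m
Q = (1/n)·A·R^(2/3)·S^(1/2) = (1/0.022) × 14.43 × 1.279^(2/3) × 0.0012^(1/2) = 26.76 m³/s

26.8 m³/s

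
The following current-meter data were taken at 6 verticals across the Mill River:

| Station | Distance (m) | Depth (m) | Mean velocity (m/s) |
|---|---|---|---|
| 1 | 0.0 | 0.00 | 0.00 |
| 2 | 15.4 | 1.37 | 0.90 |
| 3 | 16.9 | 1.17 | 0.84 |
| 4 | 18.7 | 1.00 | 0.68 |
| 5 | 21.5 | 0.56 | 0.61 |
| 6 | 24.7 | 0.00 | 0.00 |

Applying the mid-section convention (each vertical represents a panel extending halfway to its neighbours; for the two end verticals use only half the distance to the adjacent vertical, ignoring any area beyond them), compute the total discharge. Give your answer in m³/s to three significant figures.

14.6 m³/s

w_2 = (16.9 − 0.0)/2 = 8.45 m; q_2 = 0.90 × 1.37 × 8.45 = 10.42 m³/s
w_3 = (18.7 − 15.4)/2 = 1.65 m; q_3 = 0.84 × 1.17 × 1.65 = 1.622 m³/s
w_4 = (21.5 − 16.9)/2 = 2.3 m; q_4 = 0.68 × 1.00 × 2.3 = 1.564 m³/s
w_5 = (24.7 − 18.7)/2 = 3 m; q_5 = 0.61 × 0.56 × 3 = 1.025 m³/s
Stations 1, 6 contribute zero (depth or velocity is 0).
Q = Σ qᵢ = 14.63 m³/s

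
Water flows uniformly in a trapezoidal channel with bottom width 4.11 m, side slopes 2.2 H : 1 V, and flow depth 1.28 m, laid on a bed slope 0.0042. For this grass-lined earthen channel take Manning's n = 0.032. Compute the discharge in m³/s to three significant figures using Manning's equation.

16.2 m³/s

A = (b + z·y)·y = (4.11 + 2.2×1.28)×1.28 = 8.865 m²
P = b + 2y√(1+z²) = 4.11 + 2×1.28×√(1+2.2²) = 10.30 m
R = A/P = 8.865/10.30 = 0.8610 m
Q = (1/n)·A·R^(2/3)·S^(1/2) = (1/0.032) × 8.865 × 0.8610^(2/3) × 0.0042^(1/2) = 16.25 m³/s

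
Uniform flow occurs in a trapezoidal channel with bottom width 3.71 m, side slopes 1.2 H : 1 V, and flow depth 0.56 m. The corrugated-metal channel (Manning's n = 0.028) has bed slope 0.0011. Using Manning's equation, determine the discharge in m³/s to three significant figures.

A = (b + z·y)·y = (3.71 + 1.2×0.56)×0.56 = 2.454 m²
P = b + 2y√(1+z²) = 3.71 + 2×0.56×√(1+1.2²) = 5.459 m
R = A/P = 2.454/5.459 = 0.4495 m
Q = (1/n)·A·R^(2/3)·S^(1/2) = (1/0.028) × 2.454 × 0.4495^(2/3) × 0.0011^(1/2) = 1.706 m³/s

1.71 m³/s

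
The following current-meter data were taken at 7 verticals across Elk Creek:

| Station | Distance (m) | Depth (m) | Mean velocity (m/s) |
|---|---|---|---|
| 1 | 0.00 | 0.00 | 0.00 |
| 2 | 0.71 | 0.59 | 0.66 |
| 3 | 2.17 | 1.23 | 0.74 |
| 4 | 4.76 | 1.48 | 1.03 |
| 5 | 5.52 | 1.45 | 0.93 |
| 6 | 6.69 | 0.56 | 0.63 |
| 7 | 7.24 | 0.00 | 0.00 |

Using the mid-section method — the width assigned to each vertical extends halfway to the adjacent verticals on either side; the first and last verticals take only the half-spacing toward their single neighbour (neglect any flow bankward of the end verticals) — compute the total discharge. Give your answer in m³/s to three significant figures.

6.42 m³/s

w_2 = (2.17 − 0.00)/2 = 1.085 m; q_2 = 0.66 × 0.59 × 1.085 = 0.4225 m³/s
w_3 = (4.76 − 0.71)/2 = 2.025 m; q_3 = 0.74 × 1.23 × 2.025 = 1.843 m³/s
w_4 = (5.52 − 2.17)/2 = 1.675 m; q_4 = 1.03 × 1.48 × 1.675 = 2.553 m³/s
w_5 = (6.69 − 4.76)/2 = 0.965 m; q_5 = 0.93 × 1.45 × 0.965 = 1.301 m³/s
w_6 = (7.24 − 5.52)/2 = 0.86 m; q_6 = 0.63 × 0.56 × 0.86 = 0.3034 m³/s
Stations 1, 7 contribute zero (depth or velocity is 0).
Q = Σ qᵢ = 6.424 m³/s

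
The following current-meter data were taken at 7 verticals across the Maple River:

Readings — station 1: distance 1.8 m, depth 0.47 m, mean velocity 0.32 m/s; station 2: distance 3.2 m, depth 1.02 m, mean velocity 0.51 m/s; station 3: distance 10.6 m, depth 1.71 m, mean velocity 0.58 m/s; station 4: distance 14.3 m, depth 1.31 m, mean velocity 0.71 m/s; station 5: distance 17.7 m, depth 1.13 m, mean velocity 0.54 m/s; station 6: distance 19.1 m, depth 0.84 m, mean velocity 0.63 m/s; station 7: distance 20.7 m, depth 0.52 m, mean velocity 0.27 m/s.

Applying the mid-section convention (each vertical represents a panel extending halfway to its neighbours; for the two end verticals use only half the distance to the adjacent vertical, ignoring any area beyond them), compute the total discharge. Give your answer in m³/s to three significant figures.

w_1 = (3.2 − 1.8)/2 = 0.7 m; q_1 = 0.32 × 0.47 × 0.7 = 0.1053 m³/s
w_2 = (10.6 − 1.8)/2 = 4.4 m; q_2 = 0.51 × 1.02 × 4.4 = 2.289 m³/s
w_3 = (14.3 − 3.2)/2 = 5.55 m; q_3 = 0.58 × 1.71 × 5.55 = 5.504 m³/s
w_4 = (17.7 − 10.6)/2 = 3.55 m; q_4 = 0.71 × 1.31 × 3.55 = 3.302 m³/s
w_5 = (19.1 − 14.3)/2 = 2.4 m; q_5 = 0.54 × 1.13 × 2.4 = 1.464 m³/s
w_6 = (20.7 − 17.7)/2 = 1.5 m; q_6 = 0.63 × 0.84 × 1.5 = 0.7938 m³/s
w_7 = (20.7 − 19.1)/2 = 0.8 m; q_7 = 0.27 × 0.52 × 0.8 = 0.1123 m³/s
Q = Σ qᵢ = 13.57 m³/s

13.6 m³/s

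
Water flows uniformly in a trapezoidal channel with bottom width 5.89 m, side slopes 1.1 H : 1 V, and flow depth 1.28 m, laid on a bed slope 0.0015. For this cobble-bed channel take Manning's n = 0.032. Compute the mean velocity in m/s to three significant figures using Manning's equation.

1.18 m/s

A = (b + z·y)·y = (5.89 + 1.1×1.28)×1.28 = 9.341 m²
P = b + 2y√(1+z²) = 5.89 + 2×1.28×√(1+1.1²) = 9.696 m
R = A/P = 9.341/9.696 = 0.9635 m
Q = (1/n)·A·R^(2/3)·S^(1/2) = (1/0.032) × 9.341 × 0.9635^(2/3) × 0.0015^(1/2) = 11.03 m³/s
V = Q/A = 11.03/9.341 = 1.181 m/s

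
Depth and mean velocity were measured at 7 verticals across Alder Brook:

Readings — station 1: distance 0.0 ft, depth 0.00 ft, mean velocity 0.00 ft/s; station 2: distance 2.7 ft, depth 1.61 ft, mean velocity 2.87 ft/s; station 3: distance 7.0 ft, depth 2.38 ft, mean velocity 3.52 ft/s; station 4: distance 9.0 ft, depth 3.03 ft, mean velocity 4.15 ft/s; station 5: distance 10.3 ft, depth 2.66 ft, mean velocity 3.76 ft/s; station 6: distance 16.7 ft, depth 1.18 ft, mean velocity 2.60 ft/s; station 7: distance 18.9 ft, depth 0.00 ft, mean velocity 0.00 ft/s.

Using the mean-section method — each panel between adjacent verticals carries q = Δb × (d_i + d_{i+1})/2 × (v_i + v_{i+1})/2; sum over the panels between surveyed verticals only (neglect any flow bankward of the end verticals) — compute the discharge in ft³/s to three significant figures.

107 ft³/s

Panel 1-2: Δb = 2.7 ft, d̄ = (0.00+1.61)/2 = 0.805, v̄ = (0.00+2.87)/2 = 1.435 → q = 2.7×0.805×1.435 = 3.119 ft³/s
Panel 2-3: Δb = 4.3 ft, d̄ = (1.61+2.38)/2 = 1.995, v̄ = (2.87+3.52)/2 = 3.195 → q = 4.3×1.995×3.195 = 27.41 ft³/s
Panel 3-4: Δb = 2 ft, d̄ = (2.38+3.03)/2 = 2.705, v̄ = (3.52+4.15)/2 = 3.835 → q = 2×2.705×3.835 = 20.75 ft³/s
Panel 4-5: Δb = 1.3 ft, d̄ = (3.03+2.66)/2 = 2.845, v̄ = (4.15+3.76)/2 = 3.955 → q = 1.3×2.845×3.955 = 14.63 ft³/s
Panel 5-6: Δb = 6.4 ft, d̄ = (2.66+1.18)/2 = 1.92, v̄ = (3.76+2.60)/2 = 3.18 → q = 6.4×1.92×3.18 = 39.08 ft³/s
Panel 6-7: Δb = 2.2 ft, d̄ = (1.18+0.00)/2 = 0.59, v̄ = (2.60+0.00)/2 = 1.3 → q = 2.2×0.59×1.3 = 1.687 ft³/s
Q = Σ q = 106.7 ft³/s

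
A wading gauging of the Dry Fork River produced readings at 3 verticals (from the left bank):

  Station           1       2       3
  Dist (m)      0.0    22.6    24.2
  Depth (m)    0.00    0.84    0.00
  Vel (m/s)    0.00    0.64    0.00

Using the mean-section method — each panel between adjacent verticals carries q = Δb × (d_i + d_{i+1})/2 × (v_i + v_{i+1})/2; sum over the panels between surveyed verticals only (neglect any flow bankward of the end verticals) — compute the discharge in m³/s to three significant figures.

Panel 1-2: Δb = 22.6 m, d̄ = (0.00+0.84)/2 = 0.42, v̄ = (0.00+0.64)/2 = 0.32 → q = 22.6×0.42×0.32 = 3.037 m³/s
Panel 2-3: Δb = 1.6 m, d̄ = (0.84+0.00)/2 = 0.42, v̄ = (0.64+0.00)/2 = 0.32 → q = 1.6×0.42×0.32 = 0.2150 m³/s
Q = Σ q = 3.252 m³/s

3.25 m³/s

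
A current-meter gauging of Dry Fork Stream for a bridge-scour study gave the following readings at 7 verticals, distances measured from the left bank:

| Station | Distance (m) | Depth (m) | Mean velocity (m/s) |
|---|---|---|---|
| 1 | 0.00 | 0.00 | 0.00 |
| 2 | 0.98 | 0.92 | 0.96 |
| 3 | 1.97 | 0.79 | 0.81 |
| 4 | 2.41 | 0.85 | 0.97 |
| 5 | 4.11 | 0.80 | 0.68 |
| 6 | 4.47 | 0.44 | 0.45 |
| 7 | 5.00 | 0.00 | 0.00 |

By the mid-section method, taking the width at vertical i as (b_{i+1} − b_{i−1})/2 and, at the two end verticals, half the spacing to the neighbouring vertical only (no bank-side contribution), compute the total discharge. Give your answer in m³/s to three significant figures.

2.86 m³/s

w_2 = (1.97 − 0.00)/2 = 0.985 m; q_2 = 0.96 × 0.92 × 0.985 = 0.8700 m³/s
w_3 = (2.41 − 0.98)/2 = 0.715 m; q_3 = 0.81 × 0.79 × 0.715 = 0.4575 m³/s
w_4 = (4.11 − 1.97)/2 = 1.07 m; q_4 = 0.97 × 0.85 × 1.07 = 0.8822 m³/s
w_5 = (4.47 − 2.41)/2 = 1.03 m; q_5 = 0.68 × 0.80 × 1.03 = 0.5603 m³/s
w_6 = (5.00 − 4.11)/2 = 0.445 m; q_6 = 0.45 × 0.44 × 0.445 = 0.08811 m³/s
Stations 1, 7 contribute zero (depth or velocity is 0).
Q = Σ qᵢ = 2.858 m³/s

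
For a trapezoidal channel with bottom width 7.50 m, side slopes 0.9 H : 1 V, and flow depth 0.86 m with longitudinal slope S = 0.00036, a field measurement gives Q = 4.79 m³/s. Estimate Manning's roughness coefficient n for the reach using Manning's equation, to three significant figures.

0.0227

A = (b + z·y)·y = (7.50 + 0.9×0.86)×0.86 = 7.116 m²
P = b + 2y√(1+z²) = 7.50 + 2×0.86×√(1+0.9²) = 9.814 m
R = A/P = 7.116/9.814 = 0.7250 m
n = (1/Q)·A·R^(2/3)·S^(1/2) = (1/4.79) × 7.116 × 0.8071 × 0.01897 = 0.02275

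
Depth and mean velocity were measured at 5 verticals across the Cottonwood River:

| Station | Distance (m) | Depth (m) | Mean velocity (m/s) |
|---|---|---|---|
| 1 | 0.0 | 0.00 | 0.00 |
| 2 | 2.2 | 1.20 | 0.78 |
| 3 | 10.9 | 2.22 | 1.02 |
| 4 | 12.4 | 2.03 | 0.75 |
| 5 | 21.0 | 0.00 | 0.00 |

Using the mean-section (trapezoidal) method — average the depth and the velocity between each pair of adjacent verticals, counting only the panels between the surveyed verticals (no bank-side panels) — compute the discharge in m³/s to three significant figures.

20.0 m³/s

Panel 1-2: Δb = 2.2 m, d̄ = (0.00+1.20)/2 = 0.6, v̄ = (0.00+0.78)/2 = 0.39 → q = 2.2×0.6×0.39 = 0.5148 m³/s
Panel 2-3: Δb = 8.7 m, d̄ = (1.20+2.22)/2 = 1.71, v̄ = (0.78+1.02)/2 = 0.9 → q = 8.7×1.71×0.9 = 13.39 m³/s
Panel 3-4: Δb = 1.5 m, d̄ = (2.22+2.03)/2 = 2.125, v̄ = (1.02+0.75)/2 = 0.885 → q = 1.5×2.125×0.885 = 2.821 m³/s
Panel 4-5: Δb = 8.6 m, d̄ = (2.03+0.00)/2 = 1.015, v̄ = (0.75+0.00)/2 = 0.375 → q = 8.6×1.015×0.375 = 3.273 m³/s
Q = Σ q = 20.00 m³/s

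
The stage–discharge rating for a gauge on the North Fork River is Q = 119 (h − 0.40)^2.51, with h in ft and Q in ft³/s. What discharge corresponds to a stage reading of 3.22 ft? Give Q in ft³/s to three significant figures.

1610 ft³/s

Q = 119 × (3.22 − 0.40)^2.51 = 119 × 2.82^2.51 = 1606 ft³/s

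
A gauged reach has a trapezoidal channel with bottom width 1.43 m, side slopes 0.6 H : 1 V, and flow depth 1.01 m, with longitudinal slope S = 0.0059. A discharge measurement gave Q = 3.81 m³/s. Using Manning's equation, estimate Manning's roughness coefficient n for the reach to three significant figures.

A = (b + z·y)·y = (1.43 + 0.6×1.01)×1.01 = 2.056 m²
P = b + 2y√(1+z²) = 1.43 + 2×1.01×√(1+0.6²) = 3.786 m
R = A/P = 2.056/3.786 = 0.5432 m
n = (1/Q)·A·R^(2/3)·S^(1/2) = (1/3.81) × 2.056 × 0.6657 × 0.07681 = 0.02760

0.0276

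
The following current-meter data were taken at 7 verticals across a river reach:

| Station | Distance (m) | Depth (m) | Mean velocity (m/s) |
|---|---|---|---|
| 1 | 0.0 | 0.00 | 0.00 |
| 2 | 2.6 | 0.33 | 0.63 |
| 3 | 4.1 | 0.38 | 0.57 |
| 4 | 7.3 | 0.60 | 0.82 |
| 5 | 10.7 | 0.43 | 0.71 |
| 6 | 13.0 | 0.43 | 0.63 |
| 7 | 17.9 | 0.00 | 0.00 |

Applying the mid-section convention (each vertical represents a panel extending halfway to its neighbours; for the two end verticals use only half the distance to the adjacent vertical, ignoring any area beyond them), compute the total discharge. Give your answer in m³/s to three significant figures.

w_2 = (4.1 − 0.0)/2 = 2.05 m; q_2 = 0.63 × 0.33 × 2.05 = 0.4262 m³/s
w_3 = (7.3 − 2.6)/2 = 2.35 m; q_3 = 0.57 × 0.38 × 2.35 = 0.5090 m³/s
w_4 = (10.7 − 4.1)/2 = 3.3 m; q_4 = 0.82 × 0.60 × 3.3 = 1.624 m³/s
w_5 = (13.0 − 7.3)/2 = 2.85 m; q_5 = 0.71 × 0.43 × 2.85 = 0.8701 m³/s
w_6 = (17.9 − 10.7)/2 = 3.6 m; q_6 = 0.63 × 0.43 × 3.6 = 0.9752 m³/s
Stations 1, 7 contribute zero (depth or velocity is 0).
Q = Σ qᵢ = 4.404 m³/s

4.40 m³/s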